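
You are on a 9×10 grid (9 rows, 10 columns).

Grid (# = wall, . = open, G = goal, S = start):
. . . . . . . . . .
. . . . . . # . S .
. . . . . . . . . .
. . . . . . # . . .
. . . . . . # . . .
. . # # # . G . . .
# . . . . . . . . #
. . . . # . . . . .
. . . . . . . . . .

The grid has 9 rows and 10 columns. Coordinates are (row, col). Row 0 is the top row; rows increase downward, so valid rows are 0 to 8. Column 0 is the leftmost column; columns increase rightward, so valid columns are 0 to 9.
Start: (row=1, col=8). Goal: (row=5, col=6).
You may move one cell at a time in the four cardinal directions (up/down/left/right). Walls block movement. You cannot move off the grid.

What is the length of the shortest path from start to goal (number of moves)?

BFS from (row=1, col=8) until reaching (row=5, col=6):
  Distance 0: (row=1, col=8)
  Distance 1: (row=0, col=8), (row=1, col=7), (row=1, col=9), (row=2, col=8)
  Distance 2: (row=0, col=7), (row=0, col=9), (row=2, col=7), (row=2, col=9), (row=3, col=8)
  Distance 3: (row=0, col=6), (row=2, col=6), (row=3, col=7), (row=3, col=9), (row=4, col=8)
  Distance 4: (row=0, col=5), (row=2, col=5), (row=4, col=7), (row=4, col=9), (row=5, col=8)
  Distance 5: (row=0, col=4), (row=1, col=5), (row=2, col=4), (row=3, col=5), (row=5, col=7), (row=5, col=9), (row=6, col=8)
  Distance 6: (row=0, col=3), (row=1, col=4), (row=2, col=3), (row=3, col=4), (row=4, col=5), (row=5, col=6), (row=6, col=7), (row=7, col=8)  <- goal reached here
One shortest path (6 moves): (row=1, col=8) -> (row=1, col=7) -> (row=2, col=7) -> (row=3, col=7) -> (row=4, col=7) -> (row=5, col=7) -> (row=5, col=6)

Answer: Shortest path length: 6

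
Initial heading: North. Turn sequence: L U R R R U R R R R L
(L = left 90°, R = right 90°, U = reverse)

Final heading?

Start: North
  L (left (90° counter-clockwise)) -> West
  U (U-turn (180°)) -> East
  R (right (90° clockwise)) -> South
  R (right (90° clockwise)) -> West
  R (right (90° clockwise)) -> North
  U (U-turn (180°)) -> South
  R (right (90° clockwise)) -> West
  R (right (90° clockwise)) -> North
  R (right (90° clockwise)) -> East
  R (right (90° clockwise)) -> South
  L (left (90° counter-clockwise)) -> East
Final: East

Answer: Final heading: East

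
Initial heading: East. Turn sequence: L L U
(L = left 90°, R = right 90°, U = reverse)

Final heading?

Start: East
  L (left (90° counter-clockwise)) -> North
  L (left (90° counter-clockwise)) -> West
  U (U-turn (180°)) -> East
Final: East

Answer: Final heading: East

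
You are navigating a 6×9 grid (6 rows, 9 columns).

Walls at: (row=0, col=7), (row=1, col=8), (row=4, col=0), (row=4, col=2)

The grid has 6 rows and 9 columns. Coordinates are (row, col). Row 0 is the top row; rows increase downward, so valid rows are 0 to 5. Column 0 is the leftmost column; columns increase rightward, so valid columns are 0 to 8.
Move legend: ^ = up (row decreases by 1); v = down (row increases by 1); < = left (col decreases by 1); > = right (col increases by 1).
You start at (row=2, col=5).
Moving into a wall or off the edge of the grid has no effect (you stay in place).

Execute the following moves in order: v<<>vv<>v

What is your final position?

Start: (row=2, col=5)
  v (down): (row=2, col=5) -> (row=3, col=5)
  < (left): (row=3, col=5) -> (row=3, col=4)
  < (left): (row=3, col=4) -> (row=3, col=3)
  > (right): (row=3, col=3) -> (row=3, col=4)
  v (down): (row=3, col=4) -> (row=4, col=4)
  v (down): (row=4, col=4) -> (row=5, col=4)
  < (left): (row=5, col=4) -> (row=5, col=3)
  > (right): (row=5, col=3) -> (row=5, col=4)
  v (down): blocked, stay at (row=5, col=4)
Final: (row=5, col=4)

Answer: Final position: (row=5, col=4)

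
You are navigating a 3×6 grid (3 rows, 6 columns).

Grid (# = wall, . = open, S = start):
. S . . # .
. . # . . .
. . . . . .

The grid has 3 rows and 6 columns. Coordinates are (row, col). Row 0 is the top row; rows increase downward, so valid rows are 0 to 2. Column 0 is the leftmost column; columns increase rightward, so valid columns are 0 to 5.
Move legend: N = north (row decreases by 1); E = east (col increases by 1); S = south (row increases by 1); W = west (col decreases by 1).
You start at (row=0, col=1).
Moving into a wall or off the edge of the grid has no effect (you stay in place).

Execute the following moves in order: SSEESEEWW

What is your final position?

Start: (row=0, col=1)
  S (south): (row=0, col=1) -> (row=1, col=1)
  S (south): (row=1, col=1) -> (row=2, col=1)
  E (east): (row=2, col=1) -> (row=2, col=2)
  E (east): (row=2, col=2) -> (row=2, col=3)
  S (south): blocked, stay at (row=2, col=3)
  E (east): (row=2, col=3) -> (row=2, col=4)
  E (east): (row=2, col=4) -> (row=2, col=5)
  W (west): (row=2, col=5) -> (row=2, col=4)
  W (west): (row=2, col=4) -> (row=2, col=3)
Final: (row=2, col=3)

Answer: Final position: (row=2, col=3)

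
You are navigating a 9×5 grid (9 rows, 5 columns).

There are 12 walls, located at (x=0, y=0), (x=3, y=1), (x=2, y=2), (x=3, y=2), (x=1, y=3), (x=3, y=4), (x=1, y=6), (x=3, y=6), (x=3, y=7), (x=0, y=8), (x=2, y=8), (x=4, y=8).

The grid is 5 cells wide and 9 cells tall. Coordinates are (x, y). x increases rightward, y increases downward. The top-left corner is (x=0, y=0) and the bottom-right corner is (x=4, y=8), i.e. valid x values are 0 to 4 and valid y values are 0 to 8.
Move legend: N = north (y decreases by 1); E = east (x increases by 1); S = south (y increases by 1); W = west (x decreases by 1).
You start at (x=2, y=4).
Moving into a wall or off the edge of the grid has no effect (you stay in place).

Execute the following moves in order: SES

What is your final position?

Start: (x=2, y=4)
  S (south): (x=2, y=4) -> (x=2, y=5)
  E (east): (x=2, y=5) -> (x=3, y=5)
  S (south): blocked, stay at (x=3, y=5)
Final: (x=3, y=5)

Answer: Final position: (x=3, y=5)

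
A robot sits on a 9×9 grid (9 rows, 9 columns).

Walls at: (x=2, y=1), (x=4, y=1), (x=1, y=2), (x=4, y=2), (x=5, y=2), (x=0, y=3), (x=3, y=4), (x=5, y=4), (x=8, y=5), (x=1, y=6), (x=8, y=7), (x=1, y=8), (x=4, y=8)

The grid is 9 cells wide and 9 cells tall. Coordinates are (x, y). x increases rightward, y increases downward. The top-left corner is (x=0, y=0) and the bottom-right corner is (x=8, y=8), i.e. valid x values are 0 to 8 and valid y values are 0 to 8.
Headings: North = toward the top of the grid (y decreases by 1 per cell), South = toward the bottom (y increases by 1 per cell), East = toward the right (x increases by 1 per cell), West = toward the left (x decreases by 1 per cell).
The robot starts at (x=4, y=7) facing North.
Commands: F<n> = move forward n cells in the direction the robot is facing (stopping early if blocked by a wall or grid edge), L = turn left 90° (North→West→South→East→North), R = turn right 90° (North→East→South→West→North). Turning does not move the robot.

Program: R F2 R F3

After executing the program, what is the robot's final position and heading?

Start: (x=4, y=7), facing North
  R: turn right, now facing East
  F2: move forward 2, now at (x=6, y=7)
  R: turn right, now facing South
  F3: move forward 1/3 (blocked), now at (x=6, y=8)
Final: (x=6, y=8), facing South

Answer: Final position: (x=6, y=8), facing South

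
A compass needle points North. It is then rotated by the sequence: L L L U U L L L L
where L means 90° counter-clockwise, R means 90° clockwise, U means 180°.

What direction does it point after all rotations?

Start: North
  L (left (90° counter-clockwise)) -> West
  L (left (90° counter-clockwise)) -> South
  L (left (90° counter-clockwise)) -> East
  U (U-turn (180°)) -> West
  U (U-turn (180°)) -> East
  L (left (90° counter-clockwise)) -> North
  L (left (90° counter-clockwise)) -> West
  L (left (90° counter-clockwise)) -> South
  L (left (90° counter-clockwise)) -> East
Final: East

Answer: Final heading: East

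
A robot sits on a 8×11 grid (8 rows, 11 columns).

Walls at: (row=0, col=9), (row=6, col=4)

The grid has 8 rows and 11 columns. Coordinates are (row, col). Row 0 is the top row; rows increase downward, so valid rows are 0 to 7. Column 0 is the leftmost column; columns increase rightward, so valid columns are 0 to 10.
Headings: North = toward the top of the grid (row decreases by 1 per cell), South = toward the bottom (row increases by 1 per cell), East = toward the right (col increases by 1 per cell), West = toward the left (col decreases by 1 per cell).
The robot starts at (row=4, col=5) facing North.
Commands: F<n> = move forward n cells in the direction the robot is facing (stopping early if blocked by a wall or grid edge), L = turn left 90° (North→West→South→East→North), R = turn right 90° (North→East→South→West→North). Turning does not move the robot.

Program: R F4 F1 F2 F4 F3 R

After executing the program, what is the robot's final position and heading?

Start: (row=4, col=5), facing North
  R: turn right, now facing East
  F4: move forward 4, now at (row=4, col=9)
  F1: move forward 1, now at (row=4, col=10)
  F2: move forward 0/2 (blocked), now at (row=4, col=10)
  F4: move forward 0/4 (blocked), now at (row=4, col=10)
  F3: move forward 0/3 (blocked), now at (row=4, col=10)
  R: turn right, now facing South
Final: (row=4, col=10), facing South

Answer: Final position: (row=4, col=10), facing South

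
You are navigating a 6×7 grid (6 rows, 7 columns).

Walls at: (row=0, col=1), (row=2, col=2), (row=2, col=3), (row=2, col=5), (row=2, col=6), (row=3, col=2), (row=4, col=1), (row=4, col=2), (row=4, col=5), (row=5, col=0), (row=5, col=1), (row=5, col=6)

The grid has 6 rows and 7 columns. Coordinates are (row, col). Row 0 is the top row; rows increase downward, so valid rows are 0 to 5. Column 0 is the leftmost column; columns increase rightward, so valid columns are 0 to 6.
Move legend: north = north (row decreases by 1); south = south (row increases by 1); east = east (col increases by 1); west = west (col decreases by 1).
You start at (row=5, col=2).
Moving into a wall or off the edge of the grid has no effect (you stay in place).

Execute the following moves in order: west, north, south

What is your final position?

Start: (row=5, col=2)
  west (west): blocked, stay at (row=5, col=2)
  north (north): blocked, stay at (row=5, col=2)
  south (south): blocked, stay at (row=5, col=2)
Final: (row=5, col=2)

Answer: Final position: (row=5, col=2)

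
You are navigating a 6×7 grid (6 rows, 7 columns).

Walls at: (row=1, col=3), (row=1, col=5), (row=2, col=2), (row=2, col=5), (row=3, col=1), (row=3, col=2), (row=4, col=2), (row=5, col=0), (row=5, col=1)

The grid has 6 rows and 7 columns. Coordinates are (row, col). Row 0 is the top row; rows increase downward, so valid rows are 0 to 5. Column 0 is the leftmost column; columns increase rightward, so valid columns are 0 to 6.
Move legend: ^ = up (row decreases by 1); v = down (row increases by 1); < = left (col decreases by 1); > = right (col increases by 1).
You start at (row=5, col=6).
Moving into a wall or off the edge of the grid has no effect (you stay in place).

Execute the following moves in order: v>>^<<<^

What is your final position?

Answer: Final position: (row=3, col=3)

Derivation:
Start: (row=5, col=6)
  v (down): blocked, stay at (row=5, col=6)
  > (right): blocked, stay at (row=5, col=6)
  > (right): blocked, stay at (row=5, col=6)
  ^ (up): (row=5, col=6) -> (row=4, col=6)
  < (left): (row=4, col=6) -> (row=4, col=5)
  < (left): (row=4, col=5) -> (row=4, col=4)
  < (left): (row=4, col=4) -> (row=4, col=3)
  ^ (up): (row=4, col=3) -> (row=3, col=3)
Final: (row=3, col=3)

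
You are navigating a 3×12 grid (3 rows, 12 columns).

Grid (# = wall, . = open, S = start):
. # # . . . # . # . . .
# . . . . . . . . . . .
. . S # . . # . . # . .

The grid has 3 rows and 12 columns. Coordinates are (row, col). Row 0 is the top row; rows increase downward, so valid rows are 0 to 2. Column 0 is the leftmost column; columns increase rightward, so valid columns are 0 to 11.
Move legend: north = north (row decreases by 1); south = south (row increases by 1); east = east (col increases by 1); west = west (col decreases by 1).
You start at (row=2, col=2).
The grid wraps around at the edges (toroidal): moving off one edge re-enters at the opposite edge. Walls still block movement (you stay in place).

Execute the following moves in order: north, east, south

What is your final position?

Start: (row=2, col=2)
  north (north): (row=2, col=2) -> (row=1, col=2)
  east (east): (row=1, col=2) -> (row=1, col=3)
  south (south): blocked, stay at (row=1, col=3)
Final: (row=1, col=3)

Answer: Final position: (row=1, col=3)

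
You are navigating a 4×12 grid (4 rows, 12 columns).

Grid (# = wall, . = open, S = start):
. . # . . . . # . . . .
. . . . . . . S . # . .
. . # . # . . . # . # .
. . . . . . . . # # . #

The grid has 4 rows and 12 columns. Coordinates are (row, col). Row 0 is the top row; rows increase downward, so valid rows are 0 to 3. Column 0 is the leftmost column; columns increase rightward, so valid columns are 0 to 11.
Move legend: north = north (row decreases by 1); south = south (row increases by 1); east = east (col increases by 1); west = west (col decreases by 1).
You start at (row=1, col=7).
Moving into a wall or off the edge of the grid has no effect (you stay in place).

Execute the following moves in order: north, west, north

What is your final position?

Answer: Final position: (row=0, col=6)

Derivation:
Start: (row=1, col=7)
  north (north): blocked, stay at (row=1, col=7)
  west (west): (row=1, col=7) -> (row=1, col=6)
  north (north): (row=1, col=6) -> (row=0, col=6)
Final: (row=0, col=6)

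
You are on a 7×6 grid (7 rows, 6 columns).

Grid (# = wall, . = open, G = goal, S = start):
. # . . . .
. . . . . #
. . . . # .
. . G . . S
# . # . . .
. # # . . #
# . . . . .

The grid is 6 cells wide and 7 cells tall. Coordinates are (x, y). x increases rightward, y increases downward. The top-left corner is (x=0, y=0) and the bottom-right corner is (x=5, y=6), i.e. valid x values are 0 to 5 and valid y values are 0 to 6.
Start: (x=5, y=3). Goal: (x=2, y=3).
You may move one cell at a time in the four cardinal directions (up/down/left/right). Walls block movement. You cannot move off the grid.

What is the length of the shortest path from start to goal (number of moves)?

Answer: Shortest path length: 3

Derivation:
BFS from (x=5, y=3) until reaching (x=2, y=3):
  Distance 0: (x=5, y=3)
  Distance 1: (x=5, y=2), (x=4, y=3), (x=5, y=4)
  Distance 2: (x=3, y=3), (x=4, y=4)
  Distance 3: (x=3, y=2), (x=2, y=3), (x=3, y=4), (x=4, y=5)  <- goal reached here
One shortest path (3 moves): (x=5, y=3) -> (x=4, y=3) -> (x=3, y=3) -> (x=2, y=3)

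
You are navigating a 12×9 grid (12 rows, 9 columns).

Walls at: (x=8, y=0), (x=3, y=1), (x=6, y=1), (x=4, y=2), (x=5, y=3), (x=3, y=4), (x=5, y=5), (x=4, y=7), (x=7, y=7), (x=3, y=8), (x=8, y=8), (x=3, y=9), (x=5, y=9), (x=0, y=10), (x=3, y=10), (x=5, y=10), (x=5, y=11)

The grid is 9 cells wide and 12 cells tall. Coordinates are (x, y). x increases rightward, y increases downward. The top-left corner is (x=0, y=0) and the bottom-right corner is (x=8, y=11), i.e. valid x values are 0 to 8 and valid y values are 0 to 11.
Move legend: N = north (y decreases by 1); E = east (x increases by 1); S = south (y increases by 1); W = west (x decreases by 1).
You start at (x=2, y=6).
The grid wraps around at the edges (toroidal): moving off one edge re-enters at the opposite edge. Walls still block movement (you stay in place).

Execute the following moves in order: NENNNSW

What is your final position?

Start: (x=2, y=6)
  N (north): (x=2, y=6) -> (x=2, y=5)
  E (east): (x=2, y=5) -> (x=3, y=5)
  [×3]N (north): blocked, stay at (x=3, y=5)
  S (south): (x=3, y=5) -> (x=3, y=6)
  W (west): (x=3, y=6) -> (x=2, y=6)
Final: (x=2, y=6)

Answer: Final position: (x=2, y=6)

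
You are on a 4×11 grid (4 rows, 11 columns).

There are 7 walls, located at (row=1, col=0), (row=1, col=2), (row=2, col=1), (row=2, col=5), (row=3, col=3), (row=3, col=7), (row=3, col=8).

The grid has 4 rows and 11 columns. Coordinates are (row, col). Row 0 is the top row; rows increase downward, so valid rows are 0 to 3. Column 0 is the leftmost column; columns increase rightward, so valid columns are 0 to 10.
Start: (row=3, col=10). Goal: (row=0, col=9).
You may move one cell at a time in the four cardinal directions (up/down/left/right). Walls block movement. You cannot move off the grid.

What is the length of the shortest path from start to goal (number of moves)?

Answer: Shortest path length: 4

Derivation:
BFS from (row=3, col=10) until reaching (row=0, col=9):
  Distance 0: (row=3, col=10)
  Distance 1: (row=2, col=10), (row=3, col=9)
  Distance 2: (row=1, col=10), (row=2, col=9)
  Distance 3: (row=0, col=10), (row=1, col=9), (row=2, col=8)
  Distance 4: (row=0, col=9), (row=1, col=8), (row=2, col=7)  <- goal reached here
One shortest path (4 moves): (row=3, col=10) -> (row=3, col=9) -> (row=2, col=9) -> (row=1, col=9) -> (row=0, col=9)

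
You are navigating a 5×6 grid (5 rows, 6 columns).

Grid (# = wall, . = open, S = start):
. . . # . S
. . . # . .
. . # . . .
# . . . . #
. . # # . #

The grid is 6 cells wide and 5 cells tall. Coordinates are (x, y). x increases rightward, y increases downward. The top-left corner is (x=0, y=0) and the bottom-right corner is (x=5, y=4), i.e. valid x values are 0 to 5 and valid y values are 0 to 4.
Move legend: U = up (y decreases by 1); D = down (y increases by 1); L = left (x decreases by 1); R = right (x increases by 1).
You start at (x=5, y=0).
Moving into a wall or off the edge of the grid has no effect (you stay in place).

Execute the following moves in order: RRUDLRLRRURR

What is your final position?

Start: (x=5, y=0)
  R (right): blocked, stay at (x=5, y=0)
  R (right): blocked, stay at (x=5, y=0)
  U (up): blocked, stay at (x=5, y=0)
  D (down): (x=5, y=0) -> (x=5, y=1)
  L (left): (x=5, y=1) -> (x=4, y=1)
  R (right): (x=4, y=1) -> (x=5, y=1)
  L (left): (x=5, y=1) -> (x=4, y=1)
  R (right): (x=4, y=1) -> (x=5, y=1)
  R (right): blocked, stay at (x=5, y=1)
  U (up): (x=5, y=1) -> (x=5, y=0)
  R (right): blocked, stay at (x=5, y=0)
  R (right): blocked, stay at (x=5, y=0)
Final: (x=5, y=0)

Answer: Final position: (x=5, y=0)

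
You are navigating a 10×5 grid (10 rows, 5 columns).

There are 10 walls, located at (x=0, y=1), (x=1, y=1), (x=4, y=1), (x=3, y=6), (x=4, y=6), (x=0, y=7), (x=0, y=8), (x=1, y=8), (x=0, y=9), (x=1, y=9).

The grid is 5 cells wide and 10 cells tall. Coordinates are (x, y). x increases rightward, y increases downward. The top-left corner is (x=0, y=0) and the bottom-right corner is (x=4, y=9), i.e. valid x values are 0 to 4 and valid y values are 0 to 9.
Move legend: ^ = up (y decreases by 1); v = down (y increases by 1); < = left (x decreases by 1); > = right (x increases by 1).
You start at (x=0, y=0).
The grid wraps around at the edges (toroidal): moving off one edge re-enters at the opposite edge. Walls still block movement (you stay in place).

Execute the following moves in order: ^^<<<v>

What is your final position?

Answer: Final position: (x=3, y=1)

Derivation:
Start: (x=0, y=0)
  ^ (up): blocked, stay at (x=0, y=0)
  ^ (up): blocked, stay at (x=0, y=0)
  < (left): (x=0, y=0) -> (x=4, y=0)
  < (left): (x=4, y=0) -> (x=3, y=0)
  < (left): (x=3, y=0) -> (x=2, y=0)
  v (down): (x=2, y=0) -> (x=2, y=1)
  > (right): (x=2, y=1) -> (x=3, y=1)
Final: (x=3, y=1)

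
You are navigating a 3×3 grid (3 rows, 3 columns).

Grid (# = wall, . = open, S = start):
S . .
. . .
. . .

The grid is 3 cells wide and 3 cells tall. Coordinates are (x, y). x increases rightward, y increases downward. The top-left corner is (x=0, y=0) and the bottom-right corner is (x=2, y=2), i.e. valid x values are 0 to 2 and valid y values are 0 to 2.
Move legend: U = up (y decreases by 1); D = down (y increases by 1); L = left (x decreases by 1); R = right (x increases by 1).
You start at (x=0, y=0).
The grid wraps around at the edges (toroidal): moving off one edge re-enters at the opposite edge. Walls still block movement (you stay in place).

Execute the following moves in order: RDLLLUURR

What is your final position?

Start: (x=0, y=0)
  R (right): (x=0, y=0) -> (x=1, y=0)
  D (down): (x=1, y=0) -> (x=1, y=1)
  L (left): (x=1, y=1) -> (x=0, y=1)
  L (left): (x=0, y=1) -> (x=2, y=1)
  L (left): (x=2, y=1) -> (x=1, y=1)
  U (up): (x=1, y=1) -> (x=1, y=0)
  U (up): (x=1, y=0) -> (x=1, y=2)
  R (right): (x=1, y=2) -> (x=2, y=2)
  R (right): (x=2, y=2) -> (x=0, y=2)
Final: (x=0, y=2)

Answer: Final position: (x=0, y=2)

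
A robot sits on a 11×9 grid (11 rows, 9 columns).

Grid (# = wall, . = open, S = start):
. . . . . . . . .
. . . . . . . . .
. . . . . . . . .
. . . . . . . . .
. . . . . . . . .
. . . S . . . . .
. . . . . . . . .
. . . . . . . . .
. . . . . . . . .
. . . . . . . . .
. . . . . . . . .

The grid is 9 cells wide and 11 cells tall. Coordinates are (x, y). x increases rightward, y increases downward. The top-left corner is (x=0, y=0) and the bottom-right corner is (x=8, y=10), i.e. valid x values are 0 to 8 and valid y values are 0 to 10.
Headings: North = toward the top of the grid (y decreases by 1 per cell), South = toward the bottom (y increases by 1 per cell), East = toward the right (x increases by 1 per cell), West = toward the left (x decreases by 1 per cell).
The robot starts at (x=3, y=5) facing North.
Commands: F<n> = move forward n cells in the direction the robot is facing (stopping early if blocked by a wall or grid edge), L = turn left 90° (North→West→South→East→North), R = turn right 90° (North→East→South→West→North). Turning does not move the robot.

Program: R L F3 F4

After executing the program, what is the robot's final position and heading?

Answer: Final position: (x=3, y=0), facing North

Derivation:
Start: (x=3, y=5), facing North
  R: turn right, now facing East
  L: turn left, now facing North
  F3: move forward 3, now at (x=3, y=2)
  F4: move forward 2/4 (blocked), now at (x=3, y=0)
Final: (x=3, y=0), facing North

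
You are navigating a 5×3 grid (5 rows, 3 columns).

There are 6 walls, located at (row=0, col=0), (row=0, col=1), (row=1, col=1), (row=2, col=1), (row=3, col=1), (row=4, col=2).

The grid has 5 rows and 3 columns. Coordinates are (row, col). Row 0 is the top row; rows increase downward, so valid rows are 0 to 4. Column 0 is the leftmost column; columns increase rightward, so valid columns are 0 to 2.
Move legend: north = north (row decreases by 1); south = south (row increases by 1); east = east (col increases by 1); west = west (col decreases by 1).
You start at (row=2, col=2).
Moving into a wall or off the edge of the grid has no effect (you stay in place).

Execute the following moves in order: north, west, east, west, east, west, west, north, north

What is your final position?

Answer: Final position: (row=0, col=2)

Derivation:
Start: (row=2, col=2)
  north (north): (row=2, col=2) -> (row=1, col=2)
  west (west): blocked, stay at (row=1, col=2)
  east (east): blocked, stay at (row=1, col=2)
  west (west): blocked, stay at (row=1, col=2)
  east (east): blocked, stay at (row=1, col=2)
  west (west): blocked, stay at (row=1, col=2)
  west (west): blocked, stay at (row=1, col=2)
  north (north): (row=1, col=2) -> (row=0, col=2)
  north (north): blocked, stay at (row=0, col=2)
Final: (row=0, col=2)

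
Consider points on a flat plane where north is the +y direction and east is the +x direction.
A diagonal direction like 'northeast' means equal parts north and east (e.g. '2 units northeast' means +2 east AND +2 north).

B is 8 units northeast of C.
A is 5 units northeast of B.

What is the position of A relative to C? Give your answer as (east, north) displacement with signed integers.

Answer: A is at (east=13, north=13) relative to C.

Derivation:
Place C at the origin (east=0, north=0).
  B is 8 units northeast of C: delta (east=+8, north=+8); B at (east=8, north=8).
  A is 5 units northeast of B: delta (east=+5, north=+5); A at (east=13, north=13).
Therefore A relative to C: (east=13, north=13).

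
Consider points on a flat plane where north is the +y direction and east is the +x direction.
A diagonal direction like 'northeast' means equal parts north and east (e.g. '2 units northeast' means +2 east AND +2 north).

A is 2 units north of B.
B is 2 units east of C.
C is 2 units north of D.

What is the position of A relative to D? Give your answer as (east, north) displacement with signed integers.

Answer: A is at (east=2, north=4) relative to D.

Derivation:
Place D at the origin (east=0, north=0).
  C is 2 units north of D: delta (east=+0, north=+2); C at (east=0, north=2).
  B is 2 units east of C: delta (east=+2, north=+0); B at (east=2, north=2).
  A is 2 units north of B: delta (east=+0, north=+2); A at (east=2, north=4).
Therefore A relative to D: (east=2, north=4).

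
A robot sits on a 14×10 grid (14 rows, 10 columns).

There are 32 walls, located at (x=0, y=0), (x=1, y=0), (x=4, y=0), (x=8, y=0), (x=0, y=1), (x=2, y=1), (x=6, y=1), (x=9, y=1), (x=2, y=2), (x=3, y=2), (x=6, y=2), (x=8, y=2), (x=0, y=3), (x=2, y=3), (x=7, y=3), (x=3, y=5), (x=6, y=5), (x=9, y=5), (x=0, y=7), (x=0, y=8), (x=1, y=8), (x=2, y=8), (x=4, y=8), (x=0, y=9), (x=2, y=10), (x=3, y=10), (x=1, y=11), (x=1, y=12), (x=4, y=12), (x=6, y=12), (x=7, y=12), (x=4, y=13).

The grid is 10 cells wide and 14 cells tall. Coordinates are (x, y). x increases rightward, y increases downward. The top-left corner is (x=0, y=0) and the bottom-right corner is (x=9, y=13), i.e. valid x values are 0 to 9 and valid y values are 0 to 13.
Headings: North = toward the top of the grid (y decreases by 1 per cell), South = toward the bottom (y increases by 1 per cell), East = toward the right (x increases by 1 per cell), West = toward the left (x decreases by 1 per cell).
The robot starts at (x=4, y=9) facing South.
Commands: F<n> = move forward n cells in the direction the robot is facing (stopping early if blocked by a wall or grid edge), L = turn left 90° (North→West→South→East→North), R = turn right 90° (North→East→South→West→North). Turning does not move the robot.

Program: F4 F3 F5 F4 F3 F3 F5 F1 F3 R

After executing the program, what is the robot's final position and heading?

Answer: Final position: (x=4, y=11), facing West

Derivation:
Start: (x=4, y=9), facing South
  F4: move forward 2/4 (blocked), now at (x=4, y=11)
  F3: move forward 0/3 (blocked), now at (x=4, y=11)
  F5: move forward 0/5 (blocked), now at (x=4, y=11)
  F4: move forward 0/4 (blocked), now at (x=4, y=11)
  F3: move forward 0/3 (blocked), now at (x=4, y=11)
  F3: move forward 0/3 (blocked), now at (x=4, y=11)
  F5: move forward 0/5 (blocked), now at (x=4, y=11)
  F1: move forward 0/1 (blocked), now at (x=4, y=11)
  F3: move forward 0/3 (blocked), now at (x=4, y=11)
  R: turn right, now facing West
Final: (x=4, y=11), facing West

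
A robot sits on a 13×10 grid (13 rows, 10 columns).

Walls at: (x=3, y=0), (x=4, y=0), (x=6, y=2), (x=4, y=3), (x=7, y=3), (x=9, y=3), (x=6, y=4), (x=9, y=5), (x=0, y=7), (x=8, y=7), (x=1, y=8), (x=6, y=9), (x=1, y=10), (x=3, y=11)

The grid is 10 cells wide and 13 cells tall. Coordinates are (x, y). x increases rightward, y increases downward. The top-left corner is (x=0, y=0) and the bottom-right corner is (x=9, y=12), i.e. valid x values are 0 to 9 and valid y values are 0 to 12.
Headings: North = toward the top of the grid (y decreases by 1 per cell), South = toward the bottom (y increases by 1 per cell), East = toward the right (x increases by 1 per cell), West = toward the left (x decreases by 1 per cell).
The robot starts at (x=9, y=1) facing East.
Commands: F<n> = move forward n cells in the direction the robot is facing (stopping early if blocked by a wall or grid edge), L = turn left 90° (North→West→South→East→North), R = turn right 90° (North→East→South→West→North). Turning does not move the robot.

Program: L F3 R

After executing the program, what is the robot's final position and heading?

Start: (x=9, y=1), facing East
  L: turn left, now facing North
  F3: move forward 1/3 (blocked), now at (x=9, y=0)
  R: turn right, now facing East
Final: (x=9, y=0), facing East

Answer: Final position: (x=9, y=0), facing East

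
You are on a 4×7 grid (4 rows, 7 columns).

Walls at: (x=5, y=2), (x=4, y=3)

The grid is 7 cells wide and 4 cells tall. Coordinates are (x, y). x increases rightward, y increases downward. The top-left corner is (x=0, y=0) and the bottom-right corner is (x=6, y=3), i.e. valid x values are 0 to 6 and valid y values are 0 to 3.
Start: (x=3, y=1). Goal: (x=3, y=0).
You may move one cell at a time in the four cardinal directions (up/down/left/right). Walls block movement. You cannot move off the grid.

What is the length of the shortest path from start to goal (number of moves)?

BFS from (x=3, y=1) until reaching (x=3, y=0):
  Distance 0: (x=3, y=1)
  Distance 1: (x=3, y=0), (x=2, y=1), (x=4, y=1), (x=3, y=2)  <- goal reached here
One shortest path (1 moves): (x=3, y=1) -> (x=3, y=0)

Answer: Shortest path length: 1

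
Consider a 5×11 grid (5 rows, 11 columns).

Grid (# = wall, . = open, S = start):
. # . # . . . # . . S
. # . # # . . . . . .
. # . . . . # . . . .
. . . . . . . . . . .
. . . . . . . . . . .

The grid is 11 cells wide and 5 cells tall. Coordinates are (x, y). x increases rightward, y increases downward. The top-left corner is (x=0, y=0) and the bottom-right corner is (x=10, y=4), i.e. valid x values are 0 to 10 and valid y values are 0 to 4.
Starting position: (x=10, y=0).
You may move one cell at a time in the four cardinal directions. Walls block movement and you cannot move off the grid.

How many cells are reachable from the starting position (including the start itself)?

BFS flood-fill from (x=10, y=0):
  Distance 0: (x=10, y=0)
  Distance 1: (x=9, y=0), (x=10, y=1)
  Distance 2: (x=8, y=0), (x=9, y=1), (x=10, y=2)
  Distance 3: (x=8, y=1), (x=9, y=2), (x=10, y=3)
  Distance 4: (x=7, y=1), (x=8, y=2), (x=9, y=3), (x=10, y=4)
  Distance 5: (x=6, y=1), (x=7, y=2), (x=8, y=3), (x=9, y=4)
  Distance 6: (x=6, y=0), (x=5, y=1), (x=7, y=3), (x=8, y=4)
  Distance 7: (x=5, y=0), (x=5, y=2), (x=6, y=3), (x=7, y=4)
  Distance 8: (x=4, y=0), (x=4, y=2), (x=5, y=3), (x=6, y=4)
  Distance 9: (x=3, y=2), (x=4, y=3), (x=5, y=4)
  Distance 10: (x=2, y=2), (x=3, y=3), (x=4, y=4)
  Distance 11: (x=2, y=1), (x=2, y=3), (x=3, y=4)
  Distance 12: (x=2, y=0), (x=1, y=3), (x=2, y=4)
  Distance 13: (x=0, y=3), (x=1, y=4)
  Distance 14: (x=0, y=2), (x=0, y=4)
  Distance 15: (x=0, y=1)
  Distance 16: (x=0, y=0)
Total reachable: 47 (grid has 47 open cells total)

Answer: Reachable cells: 47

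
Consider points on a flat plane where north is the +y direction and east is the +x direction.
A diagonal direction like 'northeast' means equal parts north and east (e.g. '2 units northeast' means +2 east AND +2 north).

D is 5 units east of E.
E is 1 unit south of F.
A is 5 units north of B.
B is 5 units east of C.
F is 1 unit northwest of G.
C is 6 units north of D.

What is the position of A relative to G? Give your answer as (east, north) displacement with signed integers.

Place G at the origin (east=0, north=0).
  F is 1 unit northwest of G: delta (east=-1, north=+1); F at (east=-1, north=1).
  E is 1 unit south of F: delta (east=+0, north=-1); E at (east=-1, north=0).
  D is 5 units east of E: delta (east=+5, north=+0); D at (east=4, north=0).
  C is 6 units north of D: delta (east=+0, north=+6); C at (east=4, north=6).
  B is 5 units east of C: delta (east=+5, north=+0); B at (east=9, north=6).
  A is 5 units north of B: delta (east=+0, north=+5); A at (east=9, north=11).
Therefore A relative to G: (east=9, north=11).

Answer: A is at (east=9, north=11) relative to G.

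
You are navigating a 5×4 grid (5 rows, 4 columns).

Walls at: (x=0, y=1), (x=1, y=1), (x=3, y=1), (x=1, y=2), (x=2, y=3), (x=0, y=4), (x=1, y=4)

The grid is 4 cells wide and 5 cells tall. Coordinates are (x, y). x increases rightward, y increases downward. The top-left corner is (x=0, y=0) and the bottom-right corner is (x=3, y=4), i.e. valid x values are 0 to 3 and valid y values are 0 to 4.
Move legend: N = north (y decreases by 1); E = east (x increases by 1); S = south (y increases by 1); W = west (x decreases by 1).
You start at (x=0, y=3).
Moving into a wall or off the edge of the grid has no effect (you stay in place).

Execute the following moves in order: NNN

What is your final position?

Start: (x=0, y=3)
  N (north): (x=0, y=3) -> (x=0, y=2)
  N (north): blocked, stay at (x=0, y=2)
  N (north): blocked, stay at (x=0, y=2)
Final: (x=0, y=2)

Answer: Final position: (x=0, y=2)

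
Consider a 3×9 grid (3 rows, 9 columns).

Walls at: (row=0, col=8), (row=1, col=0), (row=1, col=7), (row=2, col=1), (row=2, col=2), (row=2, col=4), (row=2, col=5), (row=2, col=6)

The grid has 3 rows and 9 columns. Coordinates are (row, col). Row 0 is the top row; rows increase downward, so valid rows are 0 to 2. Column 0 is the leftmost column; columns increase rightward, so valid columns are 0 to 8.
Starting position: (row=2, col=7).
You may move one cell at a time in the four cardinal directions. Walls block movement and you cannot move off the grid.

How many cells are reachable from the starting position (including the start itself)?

Answer: Reachable cells: 3

Derivation:
BFS flood-fill from (row=2, col=7):
  Distance 0: (row=2, col=7)
  Distance 1: (row=2, col=8)
  Distance 2: (row=1, col=8)
Total reachable: 3 (grid has 19 open cells total)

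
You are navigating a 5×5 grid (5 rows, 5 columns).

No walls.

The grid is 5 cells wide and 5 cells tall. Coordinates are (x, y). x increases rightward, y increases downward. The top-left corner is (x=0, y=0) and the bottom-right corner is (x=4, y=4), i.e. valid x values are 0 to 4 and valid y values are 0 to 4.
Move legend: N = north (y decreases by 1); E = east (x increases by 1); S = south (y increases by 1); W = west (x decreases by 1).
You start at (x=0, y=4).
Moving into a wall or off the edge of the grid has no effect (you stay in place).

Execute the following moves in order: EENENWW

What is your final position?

Answer: Final position: (x=1, y=2)

Derivation:
Start: (x=0, y=4)
  E (east): (x=0, y=4) -> (x=1, y=4)
  E (east): (x=1, y=4) -> (x=2, y=4)
  N (north): (x=2, y=4) -> (x=2, y=3)
  E (east): (x=2, y=3) -> (x=3, y=3)
  N (north): (x=3, y=3) -> (x=3, y=2)
  W (west): (x=3, y=2) -> (x=2, y=2)
  W (west): (x=2, y=2) -> (x=1, y=2)
Final: (x=1, y=2)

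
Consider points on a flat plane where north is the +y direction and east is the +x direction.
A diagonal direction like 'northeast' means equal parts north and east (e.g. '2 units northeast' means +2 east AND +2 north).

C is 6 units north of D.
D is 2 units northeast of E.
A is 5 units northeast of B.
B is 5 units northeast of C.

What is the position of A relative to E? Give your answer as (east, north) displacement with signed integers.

Answer: A is at (east=12, north=18) relative to E.

Derivation:
Place E at the origin (east=0, north=0).
  D is 2 units northeast of E: delta (east=+2, north=+2); D at (east=2, north=2).
  C is 6 units north of D: delta (east=+0, north=+6); C at (east=2, north=8).
  B is 5 units northeast of C: delta (east=+5, north=+5); B at (east=7, north=13).
  A is 5 units northeast of B: delta (east=+5, north=+5); A at (east=12, north=18).
Therefore A relative to E: (east=12, north=18).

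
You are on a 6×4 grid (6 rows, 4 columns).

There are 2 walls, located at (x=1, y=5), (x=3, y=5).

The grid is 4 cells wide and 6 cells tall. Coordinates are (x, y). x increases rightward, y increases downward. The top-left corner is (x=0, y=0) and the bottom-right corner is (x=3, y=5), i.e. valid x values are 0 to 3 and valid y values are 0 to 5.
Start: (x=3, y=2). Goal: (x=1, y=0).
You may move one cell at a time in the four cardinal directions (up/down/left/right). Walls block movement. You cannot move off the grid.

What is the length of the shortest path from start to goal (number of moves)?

BFS from (x=3, y=2) until reaching (x=1, y=0):
  Distance 0: (x=3, y=2)
  Distance 1: (x=3, y=1), (x=2, y=2), (x=3, y=3)
  Distance 2: (x=3, y=0), (x=2, y=1), (x=1, y=2), (x=2, y=3), (x=3, y=4)
  Distance 3: (x=2, y=0), (x=1, y=1), (x=0, y=2), (x=1, y=3), (x=2, y=4)
  Distance 4: (x=1, y=0), (x=0, y=1), (x=0, y=3), (x=1, y=4), (x=2, y=5)  <- goal reached here
One shortest path (4 moves): (x=3, y=2) -> (x=2, y=2) -> (x=1, y=2) -> (x=1, y=1) -> (x=1, y=0)

Answer: Shortest path length: 4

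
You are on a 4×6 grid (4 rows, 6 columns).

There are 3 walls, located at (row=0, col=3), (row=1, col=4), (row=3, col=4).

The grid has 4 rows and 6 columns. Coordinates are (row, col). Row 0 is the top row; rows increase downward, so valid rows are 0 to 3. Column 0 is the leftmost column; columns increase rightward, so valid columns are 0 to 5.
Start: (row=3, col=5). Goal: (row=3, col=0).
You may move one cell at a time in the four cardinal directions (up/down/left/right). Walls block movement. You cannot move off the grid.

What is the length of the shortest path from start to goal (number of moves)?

BFS from (row=3, col=5) until reaching (row=3, col=0):
  Distance 0: (row=3, col=5)
  Distance 1: (row=2, col=5)
  Distance 2: (row=1, col=5), (row=2, col=4)
  Distance 3: (row=0, col=5), (row=2, col=3)
  Distance 4: (row=0, col=4), (row=1, col=3), (row=2, col=2), (row=3, col=3)
  Distance 5: (row=1, col=2), (row=2, col=1), (row=3, col=2)
  Distance 6: (row=0, col=2), (row=1, col=1), (row=2, col=0), (row=3, col=1)
  Distance 7: (row=0, col=1), (row=1, col=0), (row=3, col=0)  <- goal reached here
One shortest path (7 moves): (row=3, col=5) -> (row=2, col=5) -> (row=2, col=4) -> (row=2, col=3) -> (row=2, col=2) -> (row=2, col=1) -> (row=2, col=0) -> (row=3, col=0)

Answer: Shortest path length: 7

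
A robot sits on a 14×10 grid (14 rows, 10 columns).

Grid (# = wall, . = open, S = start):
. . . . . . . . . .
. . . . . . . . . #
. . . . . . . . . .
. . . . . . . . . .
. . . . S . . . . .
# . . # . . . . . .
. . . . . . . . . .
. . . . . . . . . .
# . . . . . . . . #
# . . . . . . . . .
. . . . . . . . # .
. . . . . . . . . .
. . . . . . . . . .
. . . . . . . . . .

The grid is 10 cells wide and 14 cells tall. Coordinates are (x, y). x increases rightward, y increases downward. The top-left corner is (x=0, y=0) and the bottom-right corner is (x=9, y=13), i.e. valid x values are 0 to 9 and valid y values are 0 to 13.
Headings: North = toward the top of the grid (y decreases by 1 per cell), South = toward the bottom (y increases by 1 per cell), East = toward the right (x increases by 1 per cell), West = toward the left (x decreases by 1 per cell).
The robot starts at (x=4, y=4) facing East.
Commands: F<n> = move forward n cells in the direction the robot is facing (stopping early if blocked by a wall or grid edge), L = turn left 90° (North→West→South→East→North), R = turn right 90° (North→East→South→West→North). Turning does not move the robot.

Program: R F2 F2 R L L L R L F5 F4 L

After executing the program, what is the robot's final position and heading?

Start: (x=4, y=4), facing East
  R: turn right, now facing South
  F2: move forward 2, now at (x=4, y=6)
  F2: move forward 2, now at (x=4, y=8)
  R: turn right, now facing West
  L: turn left, now facing South
  L: turn left, now facing East
  L: turn left, now facing North
  R: turn right, now facing East
  L: turn left, now facing North
  F5: move forward 5, now at (x=4, y=3)
  F4: move forward 3/4 (blocked), now at (x=4, y=0)
  L: turn left, now facing West
Final: (x=4, y=0), facing West

Answer: Final position: (x=4, y=0), facing West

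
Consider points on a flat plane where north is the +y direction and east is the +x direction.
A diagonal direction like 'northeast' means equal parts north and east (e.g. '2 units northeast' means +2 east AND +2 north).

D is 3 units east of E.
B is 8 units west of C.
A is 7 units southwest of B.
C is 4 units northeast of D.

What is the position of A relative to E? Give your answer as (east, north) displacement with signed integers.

Answer: A is at (east=-8, north=-3) relative to E.

Derivation:
Place E at the origin (east=0, north=0).
  D is 3 units east of E: delta (east=+3, north=+0); D at (east=3, north=0).
  C is 4 units northeast of D: delta (east=+4, north=+4); C at (east=7, north=4).
  B is 8 units west of C: delta (east=-8, north=+0); B at (east=-1, north=4).
  A is 7 units southwest of B: delta (east=-7, north=-7); A at (east=-8, north=-3).
Therefore A relative to E: (east=-8, north=-3).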